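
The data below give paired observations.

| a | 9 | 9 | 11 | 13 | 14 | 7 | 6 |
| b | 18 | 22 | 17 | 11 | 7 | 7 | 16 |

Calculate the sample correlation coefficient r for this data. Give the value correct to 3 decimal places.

n = 7, Σa = 69, Σb = 98, Σa² = 733, Σb² = 1572, Σab = 933
nΣab − ΣaΣb = 6531 − 6762 = -231
nΣa² − (Σa)² = 5131 − 4761 = 370; nΣb² − (Σb)² = 11004 − 9604 = 1400
r = -231 / √(370 × 1400) = -231 / 719.7222 ≈ -0.321

-0.321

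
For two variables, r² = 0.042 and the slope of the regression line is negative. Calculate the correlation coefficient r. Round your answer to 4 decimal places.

|r| = √0.042 = 0.2049
The association is negative, so r = −0.2049.

-0.2049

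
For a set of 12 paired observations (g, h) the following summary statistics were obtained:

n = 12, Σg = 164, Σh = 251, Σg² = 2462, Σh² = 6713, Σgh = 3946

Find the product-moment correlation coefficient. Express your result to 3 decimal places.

0.908

r = (nΣgh − ΣgΣh) / √[(nΣg² − (Σg)²)(nΣh² − (Σh)²)]
Numerator: 12×3946 − 164×251 = 6188
Denominator: √[(29544 − 26896)(80556 − 63001)] = √[2648 × 17555] = 6818.0378
r = 6188 / 6818.0378 ≈ 0.908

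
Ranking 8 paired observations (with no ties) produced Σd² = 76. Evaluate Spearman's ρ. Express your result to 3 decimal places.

0.095

ρ = 1 − 6Σd² / [n(n²−1)] = 1 − 6×76 / (8×63)
  = 1 − 456/504 = 1 − 0.9048 ≈ 0.095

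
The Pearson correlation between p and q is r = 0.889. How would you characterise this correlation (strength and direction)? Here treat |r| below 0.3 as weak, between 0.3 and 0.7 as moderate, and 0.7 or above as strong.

r = 0.889 > 0 so the relationship is positive.
|r| = 0.889, which falls in the strong range.

strong positive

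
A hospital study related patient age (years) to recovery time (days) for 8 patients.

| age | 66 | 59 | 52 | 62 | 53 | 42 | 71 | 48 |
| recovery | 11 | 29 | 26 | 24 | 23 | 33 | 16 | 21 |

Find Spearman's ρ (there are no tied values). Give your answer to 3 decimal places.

-0.619

Rank age: 7, 5, 3, 6, 4, 1, 8, 2
Rank recovery: 1, 7, 6, 5, 4, 8, 2, 3
d = rank(age) − rank(recovery): 6, -2, -3, 1, 0, -7, 6, -1; Σd² = 136
ρ = 1 − 6Σd² / [n(n²−1)] = 1 − 6×136 / (8×63) = 1 − 816/504 ≈ -0.619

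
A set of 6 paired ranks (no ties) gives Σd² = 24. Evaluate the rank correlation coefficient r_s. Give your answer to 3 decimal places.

ρ = 1 − 6Σd² / [n(n²−1)] = 1 − 6×24 / (6×35)
  = 1 − 144/210 = 1 − 0.6857 ≈ 0.314

0.314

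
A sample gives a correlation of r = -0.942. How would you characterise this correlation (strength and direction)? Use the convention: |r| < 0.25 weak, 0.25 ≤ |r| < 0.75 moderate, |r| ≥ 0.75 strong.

strong negative

r = -0.942 < 0 so the relationship is negative.
|r| = 0.942, which falls in the strong range.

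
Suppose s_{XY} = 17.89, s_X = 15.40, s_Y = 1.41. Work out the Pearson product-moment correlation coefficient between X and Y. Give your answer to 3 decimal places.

0.824

r = Cov(X,Y) / (s_X · s_Y) = 17.89 / (15.40 × 1.41)
  = 17.89 / 21.7140 ≈ 0.824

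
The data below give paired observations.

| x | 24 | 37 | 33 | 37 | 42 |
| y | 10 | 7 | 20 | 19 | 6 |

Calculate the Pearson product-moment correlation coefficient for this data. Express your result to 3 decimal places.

-0.174

n = 5, Σx = 173, Σy = 62, Σx² = 6167, Σy² = 946, Σxy = 2114
nΣxy − ΣxΣy = 10570 − 10726 = -156
nΣx² − (Σx)² = 30835 − 29929 = 906; nΣy² − (Σy)² = 4730 − 3844 = 886
r = -156 / √(906 × 886) = -156 / 895.9442 ≈ -0.174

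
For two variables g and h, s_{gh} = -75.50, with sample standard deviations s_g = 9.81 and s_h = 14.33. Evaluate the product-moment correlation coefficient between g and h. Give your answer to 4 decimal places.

r = Cov(g,h) / (s_g · s_h) = -75.50 / (9.81 × 14.33)
  = -75.50 / 140.5773 ≈ -0.5371

-0.5371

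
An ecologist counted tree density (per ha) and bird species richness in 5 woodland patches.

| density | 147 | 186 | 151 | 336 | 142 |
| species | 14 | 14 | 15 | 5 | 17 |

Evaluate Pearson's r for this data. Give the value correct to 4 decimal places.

n = 5, Σx = 962, Σy = 65, Σx² = 212066, Σy² = 931, Σxy = 11021
nΣxy − ΣxΣy = 55105 − 62530 = -7425
nΣx² − (Σx)² = 1060330 − 925444 = 134886; nΣy² − (Σy)² = 4655 − 4225 = 430
r = -7425 / √(134886 × 430) = -7425 / 7615.8374 ≈ -0.9749

-0.9749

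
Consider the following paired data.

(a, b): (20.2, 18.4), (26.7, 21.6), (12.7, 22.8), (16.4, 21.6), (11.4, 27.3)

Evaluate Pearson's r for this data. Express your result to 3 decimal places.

n = 5, Σa = 87.4, Σb = 111.7, Σa² = 1681.14, Σb² = 2536.81, Σab = 1903.42
nΣab − ΣaΣb = 9517.1 − 9762.58 = -245.48
nΣa² − (Σa)² = 8405.7 − 7638.76 = 766.94; nΣb² − (Σb)² = 12684.05 − 12476.89 = 207.16
r = -245.48 / √(766.94 × 207.16) = -245.48 / 398.5967 ≈ -0.616

-0.616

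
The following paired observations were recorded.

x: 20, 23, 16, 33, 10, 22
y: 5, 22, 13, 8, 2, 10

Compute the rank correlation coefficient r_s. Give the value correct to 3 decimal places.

0.429

Rank x: 3, 5, 2, 6, 1, 4
Rank y: 2, 6, 5, 3, 1, 4
d = rank(x) − rank(y): 1, -1, -3, 3, 0, 0; Σd² = 20
ρ = 1 − 6Σd² / [n(n²−1)] = 1 − 6×20 / (6×35) = 1 − 120/210 ≈ 0.429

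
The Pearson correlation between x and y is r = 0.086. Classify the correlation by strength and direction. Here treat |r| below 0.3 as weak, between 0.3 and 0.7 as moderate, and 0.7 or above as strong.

r = 0.086 > 0 so the relationship is positive.
|r| = 0.086, which falls in the weak range.

weak positive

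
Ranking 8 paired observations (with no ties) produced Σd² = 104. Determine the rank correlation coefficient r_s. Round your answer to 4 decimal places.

-0.2381

ρ = 1 − 6Σd² / [n(n²−1)] = 1 − 6×104 / (8×63)
  = 1 − 624/504 = 1 − 1.23810 ≈ -0.2381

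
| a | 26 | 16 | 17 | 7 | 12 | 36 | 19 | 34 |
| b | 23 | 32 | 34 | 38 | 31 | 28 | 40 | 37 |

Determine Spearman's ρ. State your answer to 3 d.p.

Rank a: 6, 3, 4, 1, 2, 8, 5, 7
Rank b: 1, 4, 5, 7, 3, 2, 8, 6
d = rank(a) − rank(b): 5, -1, -1, -6, -1, 6, -3, 1; Σd² = 110
ρ = 1 − 6Σd² / [n(n²−1)] = 1 − 6×110 / (8×63) = 1 − 660/504 ≈ -0.310

-0.310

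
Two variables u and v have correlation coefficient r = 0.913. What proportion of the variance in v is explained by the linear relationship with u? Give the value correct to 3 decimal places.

0.834

r² = (0.913)² = 0.834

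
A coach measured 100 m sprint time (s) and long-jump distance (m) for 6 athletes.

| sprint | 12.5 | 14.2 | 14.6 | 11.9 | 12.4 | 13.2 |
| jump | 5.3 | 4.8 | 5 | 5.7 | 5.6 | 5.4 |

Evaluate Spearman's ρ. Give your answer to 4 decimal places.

-0.8857

Rank sprint: 3, 5, 6, 1, 2, 4
Rank jump: 3, 1, 2, 6, 5, 4
d = rank(sprint) − rank(jump): 0, 4, 4, -5, -3, 0; Σd² = 66
ρ = 1 − 6Σd² / [n(n²−1)] = 1 − 6×66 / (6×35) = 1 − 396/210 ≈ -0.8857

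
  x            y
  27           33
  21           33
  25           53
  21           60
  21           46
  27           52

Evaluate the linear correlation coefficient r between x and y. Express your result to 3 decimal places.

-0.100

n = 6, Σx = 142, Σy = 277, Σx² = 3406, Σy² = 13407, Σxy = 6539
nΣxy − ΣxΣy = 39234 − 39334 = -100
nΣx² − (Σx)² = 20436 − 20164 = 272; nΣy² − (Σy)² = 80442 − 76729 = 3713
r = -100 / √(272 × 3713) = -100 / 1004.9557 ≈ -0.100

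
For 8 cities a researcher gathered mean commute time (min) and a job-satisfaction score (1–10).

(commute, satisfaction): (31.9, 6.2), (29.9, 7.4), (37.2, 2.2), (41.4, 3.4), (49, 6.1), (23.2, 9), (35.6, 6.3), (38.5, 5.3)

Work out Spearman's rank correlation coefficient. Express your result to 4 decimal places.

-0.7619

Rank commute: 3, 2, 5, 7, 8, 1, 4, 6
Rank satisfaction: 5, 7, 1, 2, 4, 8, 6, 3
d = rank(commute) − rank(satisfaction): -2, -5, 4, 5, 4, -7, -2, 3; Σd² = 148
ρ = 1 − 6Σd² / [n(n²−1)] = 1 − 6×148 / (8×63) = 1 − 888/504 ≈ -0.7619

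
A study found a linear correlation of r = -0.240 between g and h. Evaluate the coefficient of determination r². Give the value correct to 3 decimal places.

r² = (-0.240)² = 0.058

0.058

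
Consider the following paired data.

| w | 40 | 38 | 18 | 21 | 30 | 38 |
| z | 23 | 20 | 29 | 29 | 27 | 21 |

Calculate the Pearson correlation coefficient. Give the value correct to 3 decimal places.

-0.920

n = 6, Σw = 185, Σz = 149, Σw² = 6153, Σz² = 3781, Σwz = 4419
nΣwz − ΣwΣz = 26514 − 27565 = -1051
nΣw² − (Σw)² = 36918 − 34225 = 2693; nΣz² − (Σz)² = 22686 − 22201 = 485
r = -1051 / √(2693 × 485) = -1051 / 1142.8495 ≈ -0.920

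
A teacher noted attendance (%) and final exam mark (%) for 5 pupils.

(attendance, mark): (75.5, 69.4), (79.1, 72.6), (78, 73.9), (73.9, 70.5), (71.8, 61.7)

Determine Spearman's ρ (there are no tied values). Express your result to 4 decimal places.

0.8000

Rank attendance: 3, 5, 4, 2, 1
Rank mark: 2, 4, 5, 3, 1
d = rank(attendance) − rank(mark): 1, 1, -1, -1, 0; Σd² = 4
ρ = 1 − 6Σd² / [n(n²−1)] = 1 − 6×4 / (5×24) = 1 − 24/120 ≈ 0.8000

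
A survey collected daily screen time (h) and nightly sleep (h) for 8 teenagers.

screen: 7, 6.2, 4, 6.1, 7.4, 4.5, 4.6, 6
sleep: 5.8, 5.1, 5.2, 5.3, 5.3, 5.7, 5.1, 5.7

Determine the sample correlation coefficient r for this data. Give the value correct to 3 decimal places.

n = 8, Σx = 45.8, Σy = 43.2, Σx² = 272.82, Σy² = 233.86, Σxy = 247.88
nΣxy − ΣxΣy = 1983.04 − 1978.56 = 4.48
nΣx² − (Σx)² = 2182.56 − 2097.64 = 84.92; nΣy² − (Σy)² = 1870.88 − 1866.24 = 4.64
r = 4.48 / √(84.92 × 4.64) = 4.48 / 19.8502 ≈ 0.226

0.226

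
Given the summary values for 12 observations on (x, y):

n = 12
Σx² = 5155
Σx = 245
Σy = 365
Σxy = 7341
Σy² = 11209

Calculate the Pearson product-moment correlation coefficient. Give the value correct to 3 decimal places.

r = (nΣxy − ΣxΣy) / √[(nΣx² − (Σx)²)(nΣy² − (Σy)²)]
Numerator: 12×7341 − 245×365 = -1333
Denominator: √[(61860 − 60025)(134508 − 133225)] = √[1835 × 1283] = 1534.3745
r = -1333 / 1534.3745 ≈ -0.869

-0.869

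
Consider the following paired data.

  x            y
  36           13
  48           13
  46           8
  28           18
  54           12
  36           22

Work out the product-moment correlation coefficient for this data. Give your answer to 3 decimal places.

n = 6, Σx = 248, Σy = 86, Σx² = 10712, Σy² = 1354, Σxy = 3404
nΣxy − ΣxΣy = 20424 − 21328 = -904
nΣx² − (Σx)² = 64272 − 61504 = 2768; nΣy² − (Σy)² = 8124 − 7396 = 728
r = -904 / √(2768 × 728) = -904 / 1419.5436 ≈ -0.637

-0.637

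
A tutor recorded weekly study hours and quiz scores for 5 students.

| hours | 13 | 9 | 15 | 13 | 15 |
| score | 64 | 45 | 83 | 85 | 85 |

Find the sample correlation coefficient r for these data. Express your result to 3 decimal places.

n = 5, Σx = 65, Σy = 362, Σx² = 869, Σy² = 27460, Σxy = 4862
nΣxy − ΣxΣy = 24310 − 23530 = 780
nΣx² − (Σx)² = 4345 − 4225 = 120; nΣy² − (Σy)² = 137300 − 131044 = 6256
r = 780 / √(120 × 6256) = 780 / 866.4410 ≈ 0.900

0.900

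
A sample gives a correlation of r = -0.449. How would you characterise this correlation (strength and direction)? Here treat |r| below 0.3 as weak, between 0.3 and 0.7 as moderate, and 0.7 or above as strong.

r = -0.449 < 0 so the relationship is negative.
|r| = 0.449, which falls in the moderate range.

moderate negative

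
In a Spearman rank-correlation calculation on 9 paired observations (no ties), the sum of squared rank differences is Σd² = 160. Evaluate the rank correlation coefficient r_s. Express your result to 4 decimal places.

ρ = 1 − 6Σd² / [n(n²−1)] = 1 − 6×160 / (9×80)
  = 1 − 960/720 = 1 − 1.33333 ≈ -0.3333

-0.3333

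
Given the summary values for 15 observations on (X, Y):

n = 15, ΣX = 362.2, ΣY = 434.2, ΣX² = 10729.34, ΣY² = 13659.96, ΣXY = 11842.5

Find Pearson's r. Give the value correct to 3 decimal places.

r = (nΣXY − ΣXΣY) / √[(nΣX² − (ΣX)²)(nΣY² − (ΣY)²)]
Numerator: 15×11842.5 − 362.2×434.2 = 20370.26
Denominator: √[(160940.1 − 131188.84)(204899.4 − 188529.64)] = √[29751.26 × 16369.76] = 22068.5520
r = 20370.26 / 22068.5520 ≈ 0.923

0.923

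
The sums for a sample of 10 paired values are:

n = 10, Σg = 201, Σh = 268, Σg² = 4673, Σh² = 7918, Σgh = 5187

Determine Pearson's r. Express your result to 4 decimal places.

r = (nΣgh − ΣgΣh) / √[(nΣg² − (Σg)²)(nΣh² − (Σh)²)]
Numerator: 10×5187 − 201×268 = -1998
Denominator: √[(46730 − 40401)(79180 − 71824)] = √[6329 × 7356] = 6823.2048
r = -1998 / 6823.2048 ≈ -0.2928

-0.2928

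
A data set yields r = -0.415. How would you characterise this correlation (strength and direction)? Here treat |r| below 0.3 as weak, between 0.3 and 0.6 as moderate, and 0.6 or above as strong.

moderate negative

r = -0.415 < 0 so the relationship is negative.
|r| = 0.415, which falls in the moderate range.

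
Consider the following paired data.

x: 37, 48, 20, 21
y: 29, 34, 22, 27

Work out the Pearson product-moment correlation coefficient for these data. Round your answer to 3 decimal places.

0.916

n = 4, Σx = 126, Σy = 112, Σx² = 4514, Σy² = 3210, Σxy = 3712
nΣxy − ΣxΣy = 14848 − 14112 = 736
nΣx² − (Σx)² = 18056 − 15876 = 2180; nΣy² − (Σy)² = 12840 − 12544 = 296
r = 736 / √(2180 × 296) = 736 / 803.2932 ≈ 0.916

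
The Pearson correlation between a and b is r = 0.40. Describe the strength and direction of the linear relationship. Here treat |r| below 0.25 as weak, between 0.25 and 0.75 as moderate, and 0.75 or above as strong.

moderate positive

r = 0.40 > 0 so the relationship is positive.
|r| = 0.40, which falls in the moderate range.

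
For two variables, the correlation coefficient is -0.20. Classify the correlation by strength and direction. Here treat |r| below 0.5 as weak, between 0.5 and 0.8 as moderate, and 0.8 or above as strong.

weak negative

r = -0.20 < 0 so the relationship is negative.
|r| = 0.20, which falls in the weak range.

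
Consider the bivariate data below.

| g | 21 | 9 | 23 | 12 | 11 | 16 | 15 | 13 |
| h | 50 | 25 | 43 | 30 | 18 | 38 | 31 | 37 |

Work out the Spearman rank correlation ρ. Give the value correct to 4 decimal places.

Rank g: 7, 1, 8, 3, 2, 6, 5, 4
Rank h: 8, 2, 7, 3, 1, 6, 4, 5
d = rank(g) − rank(h): -1, -1, 1, 0, 1, 0, 1, -1; Σd² = 6
ρ = 1 − 6Σd² / [n(n²−1)] = 1 − 6×6 / (8×63) = 1 − 36/504 ≈ 0.9286

0.9286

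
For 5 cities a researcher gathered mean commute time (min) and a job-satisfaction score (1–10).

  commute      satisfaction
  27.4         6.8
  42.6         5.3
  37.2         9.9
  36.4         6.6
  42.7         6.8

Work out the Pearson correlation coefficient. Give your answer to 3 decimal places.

-0.189

n = 5, Σx = 186.3, Σy = 35.4, Σx² = 7097.61, Σy² = 262.14, Σxy = 1310.98
nΣxy − ΣxΣy = 6554.9 − 6595.02 = -40.12
nΣx² − (Σx)² = 35488.05 − 34707.69 = 780.36; nΣy² − (Σy)² = 1310.7 − 1253.16 = 57.54
r = -40.12 / √(780.36 × 57.54) = -40.12 / 211.9007 ≈ -0.189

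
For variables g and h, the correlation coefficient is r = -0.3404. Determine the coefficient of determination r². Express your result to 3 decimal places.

r² = (-0.3404)² = 0.116

0.116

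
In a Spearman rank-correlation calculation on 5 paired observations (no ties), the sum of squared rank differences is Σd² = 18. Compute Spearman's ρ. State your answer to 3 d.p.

0.100

ρ = 1 − 6Σd² / [n(n²−1)] = 1 − 6×18 / (5×24)
  = 1 − 108/120 = 1 − 0.9000 ≈ 0.100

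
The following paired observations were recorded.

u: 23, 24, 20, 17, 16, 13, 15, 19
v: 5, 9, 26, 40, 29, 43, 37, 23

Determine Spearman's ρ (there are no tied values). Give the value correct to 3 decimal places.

-0.881

Rank u: 7, 8, 6, 4, 3, 1, 2, 5
Rank v: 1, 2, 4, 7, 5, 8, 6, 3
d = rank(u) − rank(v): 6, 6, 2, -3, -2, -7, -4, 2; Σd² = 158
ρ = 1 − 6Σd² / [n(n²−1)] = 1 − 6×158 / (8×63) = 1 − 948/504 ≈ -0.881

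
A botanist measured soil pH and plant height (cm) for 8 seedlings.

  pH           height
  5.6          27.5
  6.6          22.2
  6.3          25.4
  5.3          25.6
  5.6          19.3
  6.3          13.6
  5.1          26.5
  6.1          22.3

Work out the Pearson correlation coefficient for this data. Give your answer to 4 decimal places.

-0.4723

n = 8, Σx = 46.9, Σy = 182.4, Σx² = 276.97, Σy² = 4306.6, Σxy = 1061.16
nΣxy − ΣxΣy = 8489.28 − 8554.56 = -65.28
nΣx² − (Σx)² = 2215.76 − 2199.61 = 16.15; nΣy² − (Σy)² = 34452.8 − 33269.76 = 1183.04
r = -65.28 / √(16.15 × 1183.04) = -65.28 / 138.2248 ≈ -0.4723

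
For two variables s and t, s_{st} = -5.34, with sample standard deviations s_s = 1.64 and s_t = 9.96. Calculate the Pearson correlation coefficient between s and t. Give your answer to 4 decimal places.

-0.3269

r = Cov(s,t) / (s_s · s_t) = -5.34 / (1.64 × 9.96)
  = -5.34 / 16.3344 ≈ -0.3269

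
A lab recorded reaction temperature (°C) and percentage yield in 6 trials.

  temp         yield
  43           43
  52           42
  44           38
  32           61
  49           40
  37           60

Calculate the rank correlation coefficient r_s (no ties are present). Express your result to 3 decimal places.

-0.771

Rank temp: 3, 6, 4, 1, 5, 2
Rank yield: 4, 3, 1, 6, 2, 5
d = rank(temp) − rank(yield): -1, 3, 3, -5, 3, -3; Σd² = 62
ρ = 1 − 6Σd² / [n(n²−1)] = 1 − 6×62 / (6×35) = 1 − 372/210 ≈ -0.771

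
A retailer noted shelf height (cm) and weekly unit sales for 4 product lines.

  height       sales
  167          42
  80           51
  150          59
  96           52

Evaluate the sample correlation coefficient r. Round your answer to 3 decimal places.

-0.237

n = 4, Σx = 493, Σy = 204, Σx² = 66005, Σy² = 10550, Σxy = 24936
nΣxy − ΣxΣy = 99744 − 100572 = -828
nΣx² − (Σx)² = 264020 − 243049 = 20971; nΣy² − (Σy)² = 42200 − 41616 = 584
r = -828 / √(20971 × 584) = -828 / 3499.5805 ≈ -0.237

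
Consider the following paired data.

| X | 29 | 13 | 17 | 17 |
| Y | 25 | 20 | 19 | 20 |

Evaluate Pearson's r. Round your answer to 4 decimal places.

0.9239

n = 4, ΣX = 76, ΣY = 84, ΣX² = 1588, ΣY² = 1786, ΣXY = 1648
nΣXY − ΣXΣY = 6592 − 6384 = 208
nΣX² − (ΣX)² = 6352 − 5776 = 576; nΣY² − (ΣY)² = 7144 − 7056 = 88
r = 208 / √(576 × 88) = 208 / 225.1400 ≈ 0.9239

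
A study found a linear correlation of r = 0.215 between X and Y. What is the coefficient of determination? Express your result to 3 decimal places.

0.046

r² = (0.215)² = 0.046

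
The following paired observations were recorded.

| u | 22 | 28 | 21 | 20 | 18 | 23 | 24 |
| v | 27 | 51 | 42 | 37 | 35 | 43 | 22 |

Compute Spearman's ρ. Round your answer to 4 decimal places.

0.2500

Rank u: 4, 7, 3, 2, 1, 5, 6
Rank v: 2, 7, 5, 4, 3, 6, 1
d = rank(u) − rank(v): 2, 0, -2, -2, -2, -1, 5; Σd² = 42
ρ = 1 − 6Σd² / [n(n²−1)] = 1 − 6×42 / (7×48) = 1 − 252/336 ≈ 0.2500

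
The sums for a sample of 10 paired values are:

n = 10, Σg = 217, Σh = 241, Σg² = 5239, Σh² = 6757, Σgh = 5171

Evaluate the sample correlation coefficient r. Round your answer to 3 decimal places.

-0.083

r = (nΣgh − ΣgΣh) / √[(nΣg² − (Σg)²)(nΣh² − (Σh)²)]
Numerator: 10×5171 − 217×241 = -587
Denominator: √[(52390 − 47089)(67570 − 58081)] = √[5301 × 9489] = 7092.3331
r = -587 / 7092.3331 ≈ -0.083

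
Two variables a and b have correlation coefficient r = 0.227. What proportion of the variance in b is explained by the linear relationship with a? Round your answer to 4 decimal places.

0.0515

r² = (0.227)² = 0.0515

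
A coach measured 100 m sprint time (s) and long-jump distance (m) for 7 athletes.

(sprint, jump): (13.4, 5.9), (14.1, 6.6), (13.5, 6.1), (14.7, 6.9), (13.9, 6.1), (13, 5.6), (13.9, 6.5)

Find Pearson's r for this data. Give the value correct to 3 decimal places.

0.954

n = 7, Σx = 96.5, Σy = 43.7, Σx² = 1332.13, Σy² = 274.01, Σxy = 603.84
nΣxy − ΣxΣy = 4226.88 − 4217.05 = 9.83
nΣx² − (Σx)² = 9324.91 − 9312.25 = 12.66; nΣy² − (Σy)² = 1918.07 − 1909.69 = 8.38
r = 9.83 / √(12.66 × 8.38) = 9.83 / 10.3000 ≈ 0.954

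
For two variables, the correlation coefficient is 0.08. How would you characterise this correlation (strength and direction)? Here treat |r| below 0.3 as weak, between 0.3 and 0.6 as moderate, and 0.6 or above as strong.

r = 0.08 > 0 so the relationship is positive.
|r| = 0.08, which falls in the weak range.

weak positive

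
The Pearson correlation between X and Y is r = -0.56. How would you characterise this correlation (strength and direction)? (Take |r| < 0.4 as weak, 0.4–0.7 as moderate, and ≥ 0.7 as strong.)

moderate negative

r = -0.56 < 0 so the relationship is negative.
|r| = 0.56, which falls in the moderate range.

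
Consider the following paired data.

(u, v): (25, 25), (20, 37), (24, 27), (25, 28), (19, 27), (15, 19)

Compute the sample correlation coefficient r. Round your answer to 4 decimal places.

0.2873

n = 6, Σu = 128, Σv = 163, Σu² = 2812, Σv² = 4597, Σuv = 3511
nΣuv − ΣuΣv = 21066 − 20864 = 202
nΣu² − (Σu)² = 16872 − 16384 = 488; nΣv² − (Σv)² = 27582 − 26569 = 1013
r = 202 / √(488 × 1013) = 202 / 703.0960 ≈ 0.2873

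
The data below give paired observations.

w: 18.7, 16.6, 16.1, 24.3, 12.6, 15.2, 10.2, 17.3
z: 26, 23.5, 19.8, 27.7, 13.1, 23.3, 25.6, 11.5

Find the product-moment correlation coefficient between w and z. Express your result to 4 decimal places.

n = 8, Σw = 131, Σz = 170.5, Σw² = 2268.08, Σz² = 3889.69, Σwz = 2847.48
nΣwz − ΣwΣz = 22779.84 − 22335.5 = 444.34
nΣw² − (Σw)² = 18144.64 − 17161 = 983.64; nΣz² − (Σz)² = 31117.52 − 29070.25 = 2047.27
r = 444.34 / √(983.64 × 2047.27) = 444.34 / 1419.0760 ≈ 0.3131

0.3131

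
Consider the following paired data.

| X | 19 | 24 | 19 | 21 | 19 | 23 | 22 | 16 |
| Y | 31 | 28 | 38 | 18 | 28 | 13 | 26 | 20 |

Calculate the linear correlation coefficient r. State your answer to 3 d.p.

-0.218

n = 8, ΣX = 163, ΣY = 202, ΣX² = 3369, ΣY² = 5542, ΣXY = 4084
nΣXY − ΣXΣY = 32672 − 32926 = -254
nΣX² − (ΣX)² = 26952 − 26569 = 383; nΣY² − (ΣY)² = 44336 − 40804 = 3532
r = -254 / √(383 × 3532) = -254 / 1163.0804 ≈ -0.218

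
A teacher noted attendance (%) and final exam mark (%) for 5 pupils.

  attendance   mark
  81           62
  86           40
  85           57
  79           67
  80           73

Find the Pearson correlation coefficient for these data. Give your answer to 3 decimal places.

-0.881

n = 5, Σx = 411, Σy = 299, Σx² = 33823, Σy² = 18511, Σxy = 24440
nΣxy − ΣxΣy = 122200 − 122889 = -689
nΣx² − (Σx)² = 169115 − 168921 = 194; nΣy² − (Σy)² = 92555 − 89401 = 3154
r = -689 / √(194 × 3154) = -689 / 782.2250 ≈ -0.881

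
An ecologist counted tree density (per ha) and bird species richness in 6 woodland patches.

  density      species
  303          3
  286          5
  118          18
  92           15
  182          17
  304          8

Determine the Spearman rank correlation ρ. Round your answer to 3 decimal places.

Rank density: 5, 4, 2, 1, 3, 6
Rank species: 1, 2, 6, 4, 5, 3
d = rank(density) − rank(species): 4, 2, -4, -3, -2, 3; Σd² = 58
ρ = 1 − 6Σd² / [n(n²−1)] = 1 − 6×58 / (6×35) = 1 − 348/210 ≈ -0.657

-0.657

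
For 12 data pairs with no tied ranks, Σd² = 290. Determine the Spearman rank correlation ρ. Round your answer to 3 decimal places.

ρ = 1 − 6Σd² / [n(n²−1)] = 1 − 6×290 / (12×143)
  = 1 − 1740/1716 = 1 − 1.0140 ≈ -0.014

-0.014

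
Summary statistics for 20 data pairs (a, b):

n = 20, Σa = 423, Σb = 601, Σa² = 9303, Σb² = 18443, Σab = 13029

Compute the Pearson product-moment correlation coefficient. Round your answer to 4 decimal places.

r = (nΣab − ΣaΣb) / √[(nΣa² − (Σa)²)(nΣb² − (Σb)²)]
Numerator: 20×13029 − 423×601 = 6357
Denominator: √[(186060 − 178929)(368860 − 361201)] = √[7131 × 7659] = 7390.2861
r = 6357 / 7390.2861 ≈ 0.8602

0.8602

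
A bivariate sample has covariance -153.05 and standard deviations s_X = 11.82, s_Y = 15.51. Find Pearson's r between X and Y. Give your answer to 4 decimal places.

-0.8348

r = Cov(X,Y) / (s_X · s_Y) = -153.05 / (11.82 × 15.51)
  = -153.05 / 183.3282 ≈ -0.8348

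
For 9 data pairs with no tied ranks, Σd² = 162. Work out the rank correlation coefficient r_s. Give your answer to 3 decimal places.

ρ = 1 − 6Σd² / [n(n²−1)] = 1 − 6×162 / (9×80)
  = 1 − 972/720 = 1 − 1.3500 ≈ -0.350

-0.350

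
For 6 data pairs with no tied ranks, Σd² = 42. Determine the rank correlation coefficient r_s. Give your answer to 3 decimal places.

ρ = 1 − 6Σd² / [n(n²−1)] = 1 − 6×42 / (6×35)
  = 1 − 252/210 = 1 − 1.2000 ≈ -0.200

-0.200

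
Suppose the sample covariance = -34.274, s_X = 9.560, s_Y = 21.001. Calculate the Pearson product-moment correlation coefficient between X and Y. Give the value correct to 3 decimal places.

r = Cov(X,Y) / (s_X · s_Y) = -34.274 / (9.560 × 21.001)
  = -34.274 / 200.7696 ≈ -0.171

-0.171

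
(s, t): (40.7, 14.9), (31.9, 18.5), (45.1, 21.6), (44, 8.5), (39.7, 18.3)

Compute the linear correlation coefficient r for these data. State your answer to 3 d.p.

n = 5, Σs = 201.4, Σt = 81.8, Σs² = 8220.2, Σt² = 1437.96, Σst = 3271.25
nΣst − ΣsΣt = 16356.25 − 16474.52 = -118.27
nΣs² − (Σs)² = 41101 − 40561.96 = 539.04; nΣt² − (Σt)² = 7189.8 − 6691.24 = 498.56
r = -118.27 / √(539.04 × 498.56) = -118.27 / 518.4050 ≈ -0.228

-0.228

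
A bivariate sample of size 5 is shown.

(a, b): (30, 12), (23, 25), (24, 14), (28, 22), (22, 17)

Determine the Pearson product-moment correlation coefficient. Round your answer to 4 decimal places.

-0.3350

n = 5, Σa = 127, Σb = 90, Σa² = 3273, Σb² = 1738, Σab = 2261
nΣab − ΣaΣb = 11305 − 11430 = -125
nΣa² − (Σa)² = 16365 − 16129 = 236; nΣb² − (Σb)² = 8690 − 8100 = 590
r = -125 / √(236 × 590) = -125 / 373.1488 ≈ -0.3350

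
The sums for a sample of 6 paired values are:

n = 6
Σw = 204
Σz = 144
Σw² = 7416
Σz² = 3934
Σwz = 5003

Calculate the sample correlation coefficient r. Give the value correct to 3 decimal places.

0.223

r = (nΣwz − ΣwΣz) / √[(nΣw² − (Σw)²)(nΣz² − (Σz)²)]
Numerator: 6×5003 − 204×144 = 642
Denominator: √[(44496 − 41616)(23604 − 20736)] = √[2880 × 2868] = 2873.9937
r = 642 / 2873.9937 ≈ 0.223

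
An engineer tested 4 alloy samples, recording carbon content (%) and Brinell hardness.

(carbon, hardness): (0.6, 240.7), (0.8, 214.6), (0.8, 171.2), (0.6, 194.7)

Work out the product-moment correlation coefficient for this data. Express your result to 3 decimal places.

-0.485

n = 4, Σx = 2.8, Σy = 821.2, Σx² = 2, Σy² = 171207.18, Σxy = 569.88
nΣxy − ΣxΣy = 2279.52 − 2299.36 = -19.84
nΣx² − (Σx)² = 8 − 7.84 = 0.16; nΣy² − (Σy)² = 684828.72 − 674369.44 = 10459.28
r = -19.84 / √(0.16 × 10459.28) = -19.84 / 40.9082 ≈ -0.485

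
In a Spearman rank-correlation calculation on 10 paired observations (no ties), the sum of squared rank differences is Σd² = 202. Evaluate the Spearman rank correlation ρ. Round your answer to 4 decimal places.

ρ = 1 − 6Σd² / [n(n²−1)] = 1 − 6×202 / (10×99)
  = 1 − 1212/990 = 1 − 1.22424 ≈ -0.2242

-0.2242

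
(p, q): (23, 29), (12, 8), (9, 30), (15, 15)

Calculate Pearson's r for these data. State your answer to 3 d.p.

0.249

n = 4, Σp = 59, Σq = 82, Σp² = 979, Σq² = 2030, Σpq = 1258
nΣpq − ΣpΣq = 5032 − 4838 = 194
nΣp² − (Σp)² = 3916 − 3481 = 435; nΣq² − (Σq)² = 8120 − 6724 = 1396
r = 194 / √(435 × 1396) = 194 / 779.2689 ≈ 0.249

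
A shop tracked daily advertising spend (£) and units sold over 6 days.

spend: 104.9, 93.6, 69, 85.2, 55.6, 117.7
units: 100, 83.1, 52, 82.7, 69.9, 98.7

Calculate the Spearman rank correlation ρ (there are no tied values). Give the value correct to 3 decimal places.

0.886

Rank spend: 5, 4, 2, 3, 1, 6
Rank units: 6, 4, 1, 3, 2, 5
d = rank(spend) − rank(units): -1, 0, 1, 0, -1, 1; Σd² = 4
ρ = 1 − 6Σd² / [n(n²−1)] = 1 − 6×4 / (6×35) = 1 − 24/210 ≈ 0.886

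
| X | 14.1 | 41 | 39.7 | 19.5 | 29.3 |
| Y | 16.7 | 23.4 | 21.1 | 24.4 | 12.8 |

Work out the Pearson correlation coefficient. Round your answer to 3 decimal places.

0.247

n = 5, ΣX = 143.6, ΣY = 98.4, ΣX² = 4694.64, ΣY² = 2030.86, ΣXY = 2883.38
nΣXY − ΣXΣY = 14416.9 − 14130.24 = 286.66
nΣX² − (ΣX)² = 23473.2 − 20620.96 = 2852.24; nΣY² − (ΣY)² = 10154.3 − 9682.56 = 471.74
r = 286.66 / √(2852.24 × 471.74) = 286.66 / 1159.9637 ≈ 0.247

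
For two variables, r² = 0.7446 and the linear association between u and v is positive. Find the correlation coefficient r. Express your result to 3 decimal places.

0.863

|r| = √0.7446 = 0.863
The association is positive, so r = 0.863.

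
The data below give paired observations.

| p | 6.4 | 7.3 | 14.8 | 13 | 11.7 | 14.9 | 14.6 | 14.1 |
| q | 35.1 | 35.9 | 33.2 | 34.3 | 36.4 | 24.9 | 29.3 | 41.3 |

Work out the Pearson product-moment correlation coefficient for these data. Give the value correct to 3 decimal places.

n = 8, Σp = 96.8, Σq = 270.4, Σp² = 1253.16, Σq² = 9308.7, Σpq = 3230.97
nΣpq − ΣpΣq = 25847.76 − 26174.72 = -326.96
nΣp² − (Σp)² = 10025.28 − 9370.24 = 655.04; nΣq² − (Σq)² = 74469.6 − 73116.16 = 1353.44
r = -326.96 / √(655.04 × 1353.44) = -326.96 / 941.5717 ≈ -0.347

-0.347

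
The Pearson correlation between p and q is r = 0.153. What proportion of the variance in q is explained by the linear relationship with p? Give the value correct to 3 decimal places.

r² = (0.153)² = 0.023

0.023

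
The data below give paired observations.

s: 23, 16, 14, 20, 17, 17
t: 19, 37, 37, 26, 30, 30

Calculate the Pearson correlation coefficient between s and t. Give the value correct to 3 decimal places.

n = 6, Σs = 107, Σt = 179, Σs² = 1959, Σt² = 5575, Σst = 3087
nΣst − ΣsΣt = 18522 − 19153 = -631
nΣs² − (Σs)² = 11754 − 11449 = 305; nΣt² − (Σt)² = 33450 − 32041 = 1409
r = -631 / √(305 × 1409) = -631 / 655.5494 ≈ -0.963

-0.963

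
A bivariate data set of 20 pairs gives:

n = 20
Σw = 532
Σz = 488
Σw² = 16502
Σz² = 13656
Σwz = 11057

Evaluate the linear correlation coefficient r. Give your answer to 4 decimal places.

-0.9488

r = (nΣwz − ΣwΣz) / √[(nΣw² − (Σw)²)(nΣz² − (Σz)²)]
Numerator: 20×11057 − 532×488 = -38476
Denominator: √[(330040 − 283024)(273120 − 238144)] = √[47016 × 34976] = 40551.5920
r = -38476 / 40551.5920 ≈ -0.9488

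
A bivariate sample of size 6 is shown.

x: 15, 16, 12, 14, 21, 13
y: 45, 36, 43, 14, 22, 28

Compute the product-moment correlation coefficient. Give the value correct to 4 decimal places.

-0.3207

n = 6, Σx = 91, Σy = 188, Σx² = 1431, Σy² = 6634, Σxy = 2789
nΣxy − ΣxΣy = 16734 − 17108 = -374
nΣx² − (Σx)² = 8586 − 8281 = 305; nΣy² − (Σy)² = 39804 − 35344 = 4460
r = -374 / √(305 × 4460) = -374 / 1166.3190 ≈ -0.3207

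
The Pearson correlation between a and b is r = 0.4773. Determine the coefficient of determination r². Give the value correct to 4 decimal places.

r² = (0.4773)² = 0.2278

0.2278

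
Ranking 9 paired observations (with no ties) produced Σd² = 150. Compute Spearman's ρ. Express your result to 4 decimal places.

-0.2500

ρ = 1 − 6Σd² / [n(n²−1)] = 1 − 6×150 / (9×80)
  = 1 − 900/720 = 1 − 1.25000 ≈ -0.2500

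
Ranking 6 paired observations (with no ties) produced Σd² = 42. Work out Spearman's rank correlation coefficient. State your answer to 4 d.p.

ρ = 1 − 6Σd² / [n(n²−1)] = 1 − 6×42 / (6×35)
  = 1 − 252/210 = 1 − 1.20000 ≈ -0.2000

-0.2000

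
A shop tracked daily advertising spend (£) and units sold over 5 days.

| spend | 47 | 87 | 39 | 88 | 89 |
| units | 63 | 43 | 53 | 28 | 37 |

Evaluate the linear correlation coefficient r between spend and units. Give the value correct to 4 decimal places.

-0.8519

n = 5, Σx = 350, Σy = 224, Σx² = 26964, Σy² = 10780, Σxy = 14526
nΣxy − ΣxΣy = 72630 − 78400 = -5770
nΣx² − (Σx)² = 134820 − 122500 = 12320; nΣy² − (Σy)² = 53900 − 50176 = 3724
r = -5770 / √(12320 × 3724) = -5770 / 6773.4541 ≈ -0.8519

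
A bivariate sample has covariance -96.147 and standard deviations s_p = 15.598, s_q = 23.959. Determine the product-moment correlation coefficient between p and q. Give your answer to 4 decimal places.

r = Cov(p,q) / (s_p · s_q) = -96.147 / (15.598 × 23.959)
  = -96.147 / 373.7125 ≈ -0.2573

-0.2573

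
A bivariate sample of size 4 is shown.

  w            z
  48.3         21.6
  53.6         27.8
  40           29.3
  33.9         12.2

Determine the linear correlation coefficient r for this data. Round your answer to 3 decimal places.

n = 4, Σw = 175.8, Σz = 90.9, Σw² = 7955.06, Σz² = 2246.73, Σwz = 4118.94
nΣwz − ΣwΣz = 16475.76 − 15980.22 = 495.54
nΣw² − (Σw)² = 31820.24 − 30905.64 = 914.6; nΣz² − (Σz)² = 8986.92 − 8262.81 = 724.11
r = 495.54 / √(914.6 × 724.11) = 495.54 / 813.8003 ≈ 0.609

0.609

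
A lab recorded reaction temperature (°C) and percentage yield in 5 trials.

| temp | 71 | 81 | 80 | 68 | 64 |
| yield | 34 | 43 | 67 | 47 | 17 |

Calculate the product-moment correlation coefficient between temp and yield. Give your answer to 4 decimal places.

0.7297

n = 5, Σx = 364, Σy = 208, Σx² = 26722, Σy² = 9992, Σxy = 15541
nΣxy − ΣxΣy = 77705 − 75712 = 1993
nΣx² − (Σx)² = 133610 − 132496 = 1114; nΣy² − (Σy)² = 49960 − 43264 = 6696
r = 1993 / √(1114 × 6696) = 1993 / 2731.1800 ≈ 0.7297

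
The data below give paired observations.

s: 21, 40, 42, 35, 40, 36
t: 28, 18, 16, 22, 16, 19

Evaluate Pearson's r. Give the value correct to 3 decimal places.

n = 6, Σs = 214, Σt = 119, Σs² = 7926, Σt² = 2465, Σst = 4074
nΣst − ΣsΣt = 24444 − 25466 = -1022
nΣs² − (Σs)² = 47556 − 45796 = 1760; nΣt² − (Σt)² = 14790 − 14161 = 629
r = -1022 / √(1760 × 629) = -1022 / 1052.1597 ≈ -0.971

-0.971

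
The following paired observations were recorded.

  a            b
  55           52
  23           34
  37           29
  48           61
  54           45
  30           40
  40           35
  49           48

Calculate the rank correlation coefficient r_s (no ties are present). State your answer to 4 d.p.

Rank a: 8, 1, 3, 5, 7, 2, 4, 6
Rank b: 7, 2, 1, 8, 5, 4, 3, 6
d = rank(a) − rank(b): 1, -1, 2, -3, 2, -2, 1, 0; Σd² = 24
ρ = 1 − 6Σd² / [n(n²−1)] = 1 − 6×24 / (8×63) = 1 − 144/504 ≈ 0.7143

0.7143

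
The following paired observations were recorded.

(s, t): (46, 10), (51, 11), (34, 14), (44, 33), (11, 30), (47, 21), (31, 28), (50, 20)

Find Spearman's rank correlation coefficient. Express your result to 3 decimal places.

Rank s: 5, 8, 3, 4, 1, 6, 2, 7
Rank t: 1, 2, 3, 8, 7, 5, 6, 4
d = rank(s) − rank(t): 4, 6, 0, -4, -6, 1, -4, 3; Σd² = 130
ρ = 1 − 6Σd² / [n(n²−1)] = 1 − 6×130 / (8×63) = 1 − 780/504 ≈ -0.548

-0.548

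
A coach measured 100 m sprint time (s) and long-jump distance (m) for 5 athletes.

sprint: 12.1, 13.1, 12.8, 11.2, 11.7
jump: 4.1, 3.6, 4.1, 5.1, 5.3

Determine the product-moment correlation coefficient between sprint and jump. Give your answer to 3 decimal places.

-0.890

n = 5, Σx = 60.9, Σy = 22.2, Σx² = 744.19, Σy² = 100.68, Σxy = 268.38
nΣxy − ΣxΣy = 1341.9 − 1351.98 = -10.08
nΣx² − (Σx)² = 3720.95 − 3708.81 = 12.14; nΣy² − (Σy)² = 503.4 − 492.84 = 10.56
r = -10.08 / √(12.14 × 10.56) = -10.08 / 11.3225 ≈ -0.890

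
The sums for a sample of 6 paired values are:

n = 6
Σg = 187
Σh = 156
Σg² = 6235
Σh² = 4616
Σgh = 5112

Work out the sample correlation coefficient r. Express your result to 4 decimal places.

0.5238

r = (nΣgh − ΣgΣh) / √[(nΣg² − (Σg)²)(nΣh² − (Σh)²)]
Numerator: 6×5112 − 187×156 = 1500
Denominator: √[(37410 − 34969)(27696 − 24336)] = √[2441 × 3360] = 2863.8715
r = 1500 / 2863.8715 ≈ 0.5238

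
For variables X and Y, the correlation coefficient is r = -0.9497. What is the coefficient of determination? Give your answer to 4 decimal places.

0.9019

r² = (-0.9497)² = 0.9019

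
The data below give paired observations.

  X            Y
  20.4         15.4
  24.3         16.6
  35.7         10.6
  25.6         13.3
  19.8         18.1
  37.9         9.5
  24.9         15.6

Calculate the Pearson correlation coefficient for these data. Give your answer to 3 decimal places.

n = 7, ΣX = 188.6, ΣY = 99.1, ΣX² = 5384.96, ΣY² = 1463.19, ΣXY = 2543.31
nΣXY − ΣXΣY = 17803.17 − 18690.26 = -887.09
nΣX² − (ΣX)² = 37694.72 − 35569.96 = 2124.76; nΣY² − (ΣY)² = 10242.33 − 9820.81 = 421.52
r = -887.09 / √(2124.76 × 421.52) = -887.09 / 946.3767 ≈ -0.937

-0.937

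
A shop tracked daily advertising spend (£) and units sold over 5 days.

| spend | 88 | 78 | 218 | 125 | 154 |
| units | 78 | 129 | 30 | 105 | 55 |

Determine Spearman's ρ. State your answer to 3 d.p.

Rank spend: 2, 1, 5, 3, 4
Rank units: 3, 5, 1, 4, 2
d = rank(spend) − rank(units): -1, -4, 4, -1, 2; Σd² = 38
ρ = 1 − 6Σd² / [n(n²−1)] = 1 − 6×38 / (5×24) = 1 − 228/120 ≈ -0.900

-0.900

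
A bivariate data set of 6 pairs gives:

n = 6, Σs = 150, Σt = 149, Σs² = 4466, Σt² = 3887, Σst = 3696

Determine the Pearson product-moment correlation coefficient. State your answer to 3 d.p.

-0.079

r = (nΣst − ΣsΣt) / √[(nΣs² − (Σs)²)(nΣt² − (Σt)²)]
Numerator: 6×3696 − 150×149 = -174
Denominator: √[(26796 − 22500)(23322 − 22201)] = √[4296 × 1121] = 2194.4968
r = -174 / 2194.4968 ≈ -0.079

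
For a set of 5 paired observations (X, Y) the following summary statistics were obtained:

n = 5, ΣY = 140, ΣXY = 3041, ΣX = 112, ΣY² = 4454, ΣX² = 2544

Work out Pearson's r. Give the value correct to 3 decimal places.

-0.693

r = (nΣXY − ΣXΣY) / √[(nΣX² − (ΣX)²)(nΣY² − (ΣY)²)]
Numerator: 5×3041 − 112×140 = -475
Denominator: √[(12720 − 12544)(22270 − 19600)] = √[176 × 2670] = 685.5071
r = -475 / 685.5071 ≈ -0.693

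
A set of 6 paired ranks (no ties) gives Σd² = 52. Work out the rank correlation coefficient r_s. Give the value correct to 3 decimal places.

ρ = 1 − 6Σd² / [n(n²−1)] = 1 − 6×52 / (6×35)
  = 1 − 312/210 = 1 − 1.4857 ≈ -0.486

-0.486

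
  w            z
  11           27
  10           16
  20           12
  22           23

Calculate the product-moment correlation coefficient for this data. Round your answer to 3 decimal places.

-0.205

n = 4, Σw = 63, Σz = 78, Σw² = 1105, Σz² = 1658, Σwz = 1203
nΣwz − ΣwΣz = 4812 − 4914 = -102
nΣw² − (Σw)² = 4420 − 3969 = 451; nΣz² − (Σz)² = 6632 − 6084 = 548
r = -102 / √(451 × 548) = -102 / 497.1398 ≈ -0.205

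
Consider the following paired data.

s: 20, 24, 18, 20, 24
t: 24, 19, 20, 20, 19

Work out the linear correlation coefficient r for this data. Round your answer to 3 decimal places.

-0.467

n = 5, Σs = 106, Σt = 102, Σs² = 2276, Σt² = 2098, Σst = 2152
nΣst − ΣsΣt = 10760 − 10812 = -52
nΣs² − (Σs)² = 11380 − 11236 = 144; nΣt² − (Σt)² = 10490 − 10404 = 86
r = -52 / √(144 × 86) = -52 / 111.2834 ≈ -0.467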